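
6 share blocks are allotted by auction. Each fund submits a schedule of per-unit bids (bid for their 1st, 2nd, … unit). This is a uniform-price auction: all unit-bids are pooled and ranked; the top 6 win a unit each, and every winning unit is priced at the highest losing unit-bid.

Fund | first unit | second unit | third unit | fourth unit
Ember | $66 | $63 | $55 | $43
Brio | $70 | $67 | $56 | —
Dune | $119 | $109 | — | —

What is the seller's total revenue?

Merging the schedules and taking the best 6: 119 (Dune-1), 109 (Dune-2), 70 (Brio-1), 67 (Brio-2), 66 (Ember-1), 63 (Ember-2)
The (k+1)-th unit-bid is $56.
Allocation: Brio 2, Dune 2, Ember 2. Every unit priced at $56.
Revenue = 6 × 56 = $336.

Total revenue: $336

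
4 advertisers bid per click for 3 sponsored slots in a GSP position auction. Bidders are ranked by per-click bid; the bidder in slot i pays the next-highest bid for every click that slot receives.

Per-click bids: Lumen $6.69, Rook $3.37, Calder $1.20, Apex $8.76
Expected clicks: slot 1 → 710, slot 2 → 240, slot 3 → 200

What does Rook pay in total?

Sorting advertisers: $8.76 (Apex) > $6.69 (Lumen) > $3.37 (Rook) > $1.20 (Calder)
Rook holds slot 3 → pays next bid $1.20 × 200 clicks = $240.00.

Rook pays $240.00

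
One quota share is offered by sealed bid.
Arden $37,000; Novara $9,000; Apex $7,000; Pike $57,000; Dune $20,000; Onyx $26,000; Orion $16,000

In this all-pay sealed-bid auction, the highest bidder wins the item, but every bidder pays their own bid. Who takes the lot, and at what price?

Bids in order: 57,000 (Pike) > 37,000 (Arden) > 26,000 (Onyx) > 20,000 (Dune) > 16,000 (Orion) > 9,000 (Novara) > …
Pike is highest and takes the item; every bidder forfeits their bid.

Pike pays $57,000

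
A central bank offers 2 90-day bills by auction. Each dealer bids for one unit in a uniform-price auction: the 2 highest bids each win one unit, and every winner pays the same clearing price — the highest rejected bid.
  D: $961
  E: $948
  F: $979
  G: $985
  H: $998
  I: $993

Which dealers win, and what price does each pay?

Sorting: 998 (H), 993 (I), 985 (G), 979 (F), …
Winners (2 units): H, I.
First losing bid is G's $985, which sets the uniform price.

H, I; each pays $985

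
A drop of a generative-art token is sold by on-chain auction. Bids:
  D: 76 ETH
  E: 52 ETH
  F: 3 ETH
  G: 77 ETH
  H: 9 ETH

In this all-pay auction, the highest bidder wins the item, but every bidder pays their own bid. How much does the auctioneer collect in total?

All-pay auction: the highest bidder wins the item, but every bidder pays their own bid.
Bids in order: 77 (G) > 76 (D) > 52 (E) > 9 (H) > 3 (F)
Every bidder forfeits their bid regardless of winning.
Revenue = 76 + 52 + 3 + 77 + 9 = 217 ETH.

Total revenue: 217 ETH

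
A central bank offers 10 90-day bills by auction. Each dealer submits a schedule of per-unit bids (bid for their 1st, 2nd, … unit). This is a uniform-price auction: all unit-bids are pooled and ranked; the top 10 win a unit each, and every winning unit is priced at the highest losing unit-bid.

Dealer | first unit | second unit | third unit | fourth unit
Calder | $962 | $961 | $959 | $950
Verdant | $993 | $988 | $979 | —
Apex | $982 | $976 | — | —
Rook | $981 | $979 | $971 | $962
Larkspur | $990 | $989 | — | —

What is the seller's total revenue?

Total revenue: $9,620

Merging the schedules and taking the best 10: 993 (Verdant-1), 990 (Larkspur-1), 989 (Larkspur-2), 988 (Verdant-2), 982 (Apex-1), 981 (Rook-1), 979 (Verdant-3), 979 (Rook-2), 976 (Apex-2), 971 (Rook-3)
The (k+1)-th unit-bid is $962.
Allocation: Apex 2, Larkspur 2, Rook 3, Verdant 3. Every unit priced at $962.
Revenue = 10 × 962 = $9,620.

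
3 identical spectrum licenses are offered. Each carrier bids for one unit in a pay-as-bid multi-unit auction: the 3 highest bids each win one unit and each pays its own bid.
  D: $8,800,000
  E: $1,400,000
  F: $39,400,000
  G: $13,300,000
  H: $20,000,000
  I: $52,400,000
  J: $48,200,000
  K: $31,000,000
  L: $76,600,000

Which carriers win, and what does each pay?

Sorting: 76,600,000 (L), 52,400,000 (I), 48,200,000 (J), 39,400,000 (F), 31,000,000 (K), …
Top 3: L, I, J.
Each winner pays its own bid: L $76,600,000, I $52,400,000, J $48,200,000.

L $76,600,000, I $52,400,000, J $48,200,000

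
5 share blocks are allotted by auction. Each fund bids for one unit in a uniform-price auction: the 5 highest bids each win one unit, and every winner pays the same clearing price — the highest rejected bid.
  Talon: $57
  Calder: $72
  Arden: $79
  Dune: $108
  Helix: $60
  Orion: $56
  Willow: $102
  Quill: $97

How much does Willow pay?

Sorting: 108 (Dune), 102 (Willow), 97 (Quill), 79 (Arden), 72 (Calder), 60 (Helix), 57 (Talon), …
Top 5: Dune, Willow, Quill, Arden, Calder.
Highest unsuccessful bid: $60 → clearing price.
Willow wins → pays $60.

Willow pays $60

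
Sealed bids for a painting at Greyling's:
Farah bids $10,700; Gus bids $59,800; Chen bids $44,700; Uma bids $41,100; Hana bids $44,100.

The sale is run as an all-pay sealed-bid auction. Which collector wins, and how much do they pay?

Gus pays $59,800

All-pay sealed-bid auction: the highest bidder wins the item, but every bidder pays their own bid.
Sorting bids: 59,800 (Gus) > 44,700 (Chen) > 44,100 (Hana) > 41,100 (Uma) > 10,700 (Farah)
Gus is highest and takes the item; every bidder forfeits their bid.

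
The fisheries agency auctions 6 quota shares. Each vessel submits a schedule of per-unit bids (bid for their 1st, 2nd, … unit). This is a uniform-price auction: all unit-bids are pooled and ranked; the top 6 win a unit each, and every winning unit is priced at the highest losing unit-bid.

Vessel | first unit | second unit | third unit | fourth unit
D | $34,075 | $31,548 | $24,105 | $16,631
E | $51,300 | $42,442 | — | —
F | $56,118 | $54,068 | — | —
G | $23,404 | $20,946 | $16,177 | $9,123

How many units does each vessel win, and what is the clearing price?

Merging the schedules and taking the best 6: 56,118 (F-1), 54,068 (F-2), 51,300 (E-1), 42,442 (E-2), 34,075 (D-1), 31,548 (D-2)
The (k+1)-th unit-bid is $24,105.
Allocation: D 2, E 2, F 2.

D 2, E 2, F 2; clearing price $24,105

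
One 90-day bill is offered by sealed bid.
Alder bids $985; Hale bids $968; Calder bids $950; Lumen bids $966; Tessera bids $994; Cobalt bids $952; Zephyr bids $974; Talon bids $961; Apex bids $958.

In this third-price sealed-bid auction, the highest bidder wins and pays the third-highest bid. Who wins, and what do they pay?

Rule: the highest bidder wins and pays the third-highest bid.
Bids in order: 994 (Tessera) > 985 (Alder) > 974 (Zephyr) > 968 (Hale) > 966 (Lumen) > 961 (Talon) > …
Tessera wins; payment is bid #3 in the ranking = $974.

Tessera pays $974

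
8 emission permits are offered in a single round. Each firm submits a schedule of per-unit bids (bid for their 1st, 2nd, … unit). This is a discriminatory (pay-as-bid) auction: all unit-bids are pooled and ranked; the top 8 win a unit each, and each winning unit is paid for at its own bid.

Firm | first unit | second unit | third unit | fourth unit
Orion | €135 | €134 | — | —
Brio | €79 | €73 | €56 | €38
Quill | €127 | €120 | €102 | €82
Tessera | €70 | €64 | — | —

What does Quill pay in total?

All unit-bids, highest first — top 8: 135 (Orion-1), 134 (Orion-2), 127 (Quill-1), 120 (Quill-2), 102 (Quill-3), 82 (Quill-4), 79 (Brio-1), 73 (Brio-2)
Next rejected bid: €70 (not a price — pay-as-bid).
Quill's winning unit-bids: 127 + 120 + 102 + 82 = €431.

Quill pays €431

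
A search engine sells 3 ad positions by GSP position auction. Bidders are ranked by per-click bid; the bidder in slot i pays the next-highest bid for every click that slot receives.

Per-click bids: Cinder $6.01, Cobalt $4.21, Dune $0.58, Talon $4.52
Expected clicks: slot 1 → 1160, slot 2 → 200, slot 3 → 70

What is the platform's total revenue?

Sorting advertisers: $6.01 (Cinder) > $4.52 (Talon) > $4.21 (Cobalt) > $0.58 (Dune)
Slot 1: Cinder pays $4.52 × 1160 = $5243.20
Slot 2: Talon pays $4.21 × 200 = $842.00
Slot 3: Cobalt pays $0.58 × 70 = $40.60
Total = $6125.80

Total revenue: $6125.80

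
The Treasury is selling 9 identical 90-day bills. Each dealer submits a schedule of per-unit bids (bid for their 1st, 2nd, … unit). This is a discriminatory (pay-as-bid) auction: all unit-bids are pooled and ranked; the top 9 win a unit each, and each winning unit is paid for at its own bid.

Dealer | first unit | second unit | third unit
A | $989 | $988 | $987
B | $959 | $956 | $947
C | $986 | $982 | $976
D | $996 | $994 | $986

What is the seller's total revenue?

Total revenue: $8,884

Pooled unit-bids ranked (top 9): 996 (D-1), 994 (D-2), 989 (A-1), 988 (A-2), 987 (A-3), 986 (C-1), 986 (D-3), 982 (C-2), 976 (C-3)
Next rejected bid: $959 (not a price — pay-as-bid).
Each winning unit pays its own bid.
Revenue = 996 + 994 + 989 + 988 + 987 + 986 + 986 + 982 + 976 = $8,884.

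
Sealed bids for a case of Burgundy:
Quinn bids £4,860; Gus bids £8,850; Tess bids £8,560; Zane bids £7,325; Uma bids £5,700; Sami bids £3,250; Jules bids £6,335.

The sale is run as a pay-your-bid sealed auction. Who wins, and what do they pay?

Bids in order: 8,850 (Gus) > 8,560 (Tess) > 7,325 (Zane) > 6,335 (Jules) > 5,700 (Uma) > 4,860 (Quinn) > …
Gus is highest → pays own bid, £8,850.

Gus pays £8,850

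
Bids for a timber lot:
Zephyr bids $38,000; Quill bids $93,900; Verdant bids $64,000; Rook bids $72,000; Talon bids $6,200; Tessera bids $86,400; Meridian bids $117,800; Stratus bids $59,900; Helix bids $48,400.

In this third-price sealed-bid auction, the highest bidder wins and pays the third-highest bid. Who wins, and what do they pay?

Meridian pays $86,400

Bids in order: 117,800 (Meridian) > 93,900 (Quill) > 86,400 (Tessera) > 72,000 (Rook) > 64,000 (Verdant) > 59,900 (Stratus) > …
Meridian wins; payment is bid #3 in the ranking = $86,400.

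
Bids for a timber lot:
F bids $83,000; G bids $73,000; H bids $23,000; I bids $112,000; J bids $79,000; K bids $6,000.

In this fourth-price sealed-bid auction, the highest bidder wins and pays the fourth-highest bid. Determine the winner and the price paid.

I pays $73,000

Rule: the highest bidder wins and pays the fourth-highest bid.
Bids in order: 112,000 (I) > 83,000 (F) > 79,000 (J) > 73,000 (G) > 23,000 (H) > 6,000 (K)
I wins; payment is bid #4 in the ranking = $73,000.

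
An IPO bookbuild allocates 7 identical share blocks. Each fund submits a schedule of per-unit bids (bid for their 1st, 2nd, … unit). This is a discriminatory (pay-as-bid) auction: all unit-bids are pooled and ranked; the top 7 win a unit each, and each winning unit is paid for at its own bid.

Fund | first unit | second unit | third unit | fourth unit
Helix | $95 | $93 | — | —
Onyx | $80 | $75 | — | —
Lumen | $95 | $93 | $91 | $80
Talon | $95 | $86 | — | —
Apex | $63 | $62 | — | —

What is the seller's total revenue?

Total revenue: $648

All unit-bids, highest first — top 7: 95 (Helix-1), 95 (Lumen-1), 95 (Talon-1), 93 (Helix-2), 93 (Lumen-2), 91 (Lumen-3), 86 (Talon-2)
Next rejected bid: $80 (not a price — pay-as-bid).
Each winning unit pays its own bid.
Revenue = 95 + 95 + 95 + 93 + 93 + 91 + 86 = $648.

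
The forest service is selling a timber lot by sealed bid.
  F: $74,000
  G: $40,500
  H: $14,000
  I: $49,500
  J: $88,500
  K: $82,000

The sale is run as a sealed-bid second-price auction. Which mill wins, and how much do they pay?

Sealed-bid second-price auction: the highest bidder wins and pays the second-highest bid.
Bids ranked: 88,500 (J) > 82,000 (K) > 74,000 (F) > 49,500 (I) > 40,500 (G) > 14,000 (H)
J wins with the highest bid; price is set by the runner-up at $82,000.

J pays $82,000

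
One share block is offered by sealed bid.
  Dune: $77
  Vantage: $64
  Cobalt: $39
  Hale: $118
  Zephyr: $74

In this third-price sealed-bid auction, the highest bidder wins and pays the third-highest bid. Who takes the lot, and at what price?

Hale pays $74

Rule: the highest bidder wins and pays the third-highest bid.
Bids in order: 118 (Hale) > 77 (Dune) > 74 (Zephyr) > 64 (Vantage) > 39 (Cobalt)
Hale is highest; pays the third-highest bid, $74.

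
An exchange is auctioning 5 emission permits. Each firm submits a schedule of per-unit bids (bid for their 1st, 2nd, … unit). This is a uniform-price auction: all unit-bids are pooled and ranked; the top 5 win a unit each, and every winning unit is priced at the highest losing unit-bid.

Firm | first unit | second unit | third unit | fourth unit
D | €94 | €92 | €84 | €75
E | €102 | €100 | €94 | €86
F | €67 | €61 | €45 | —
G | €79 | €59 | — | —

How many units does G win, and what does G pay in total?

All unit-bids, highest first — top 5: 102 (E-1), 100 (E-2), 94 (D-1), 94 (E-3), 92 (D-2)
Highest rejected unit-bid = €86.
G wins 0 unit(s) at €86 each.

G: 0 units, pays €0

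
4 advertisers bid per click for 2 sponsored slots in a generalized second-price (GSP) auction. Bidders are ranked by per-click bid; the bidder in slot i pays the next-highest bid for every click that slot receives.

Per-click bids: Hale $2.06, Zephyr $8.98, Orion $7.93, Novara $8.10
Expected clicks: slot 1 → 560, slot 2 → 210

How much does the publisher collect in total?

Total revenue: $6201.30

Ranked by bid: $8.98 (Zephyr) > $8.10 (Novara) > $7.93 (Orion) > …
Slot 1: Zephyr pays $8.10 × 560 = $4536.00
Slot 2: Novara pays $7.93 × 210 = $1665.30
Total = $6201.30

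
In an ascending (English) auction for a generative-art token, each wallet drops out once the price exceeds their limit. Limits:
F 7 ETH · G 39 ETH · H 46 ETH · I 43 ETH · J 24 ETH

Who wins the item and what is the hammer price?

Limits in order: 46 (H) > 43 (I) > 39 (G) > 24 (J) > 7 (F)
I is the last rival to drop out, at 43 ETH; H remains and wins at that price.

H wins at 43 ETH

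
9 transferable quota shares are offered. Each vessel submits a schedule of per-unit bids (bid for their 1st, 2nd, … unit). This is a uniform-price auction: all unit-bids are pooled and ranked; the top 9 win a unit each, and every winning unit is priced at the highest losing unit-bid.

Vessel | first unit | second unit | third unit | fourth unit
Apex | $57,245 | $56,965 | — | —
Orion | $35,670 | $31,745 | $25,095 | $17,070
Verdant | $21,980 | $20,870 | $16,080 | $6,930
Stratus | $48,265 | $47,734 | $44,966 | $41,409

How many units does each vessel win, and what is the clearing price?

Apex 2, Orion 3, Stratus 4; clearing price $21,980

Pooled unit-bids ranked (top 9): 57,245 (Apex-1), 56,965 (Apex-2), 48,265 (Stratus-1), 47,734 (Stratus-2), 44,966 (Stratus-3), 41,409 (Stratus-4), 35,670 (Orion-1), 31,745 (Orion-2), 25,095 (Orion-3)
The (k+1)-th unit-bid is $21,980.
Allocation: Apex 2, Orion 3, Stratus 4.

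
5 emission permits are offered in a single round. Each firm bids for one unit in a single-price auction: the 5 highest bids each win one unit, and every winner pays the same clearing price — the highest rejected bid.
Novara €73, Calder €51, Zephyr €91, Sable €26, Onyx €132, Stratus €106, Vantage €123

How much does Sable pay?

Ordering the bids: 132 (Onyx), 123 (Vantage), 106 (Stratus), 91 (Zephyr), 73 (Novara), 51 (Calder), 26 (Sable)
Winners (5 units): Onyx, Vantage, Stratus, Zephyr, Novara.
First losing bid is Calder's €51, which sets the uniform price.
Sable does not win → pays €0.

Sable pays €0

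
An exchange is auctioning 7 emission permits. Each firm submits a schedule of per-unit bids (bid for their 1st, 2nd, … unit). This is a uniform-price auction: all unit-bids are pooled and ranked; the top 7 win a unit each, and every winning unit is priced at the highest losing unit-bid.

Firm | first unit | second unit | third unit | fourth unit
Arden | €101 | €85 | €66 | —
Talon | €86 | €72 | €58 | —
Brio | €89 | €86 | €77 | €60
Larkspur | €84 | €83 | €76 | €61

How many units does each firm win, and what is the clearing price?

Arden 2, Brio 2, Larkspur 2, Talon 1; clearing price €77

Pooled unit-bids ranked (top 7): 101 (Arden-1), 89 (Brio-1), 86 (Talon-1), 86 (Brio-2), 85 (Arden-2), 84 (Larkspur-1), 83 (Larkspur-2)
Highest rejected unit-bid = €77.
Allocation: Arden 2, Brio 2, Larkspur 2, Talon 1.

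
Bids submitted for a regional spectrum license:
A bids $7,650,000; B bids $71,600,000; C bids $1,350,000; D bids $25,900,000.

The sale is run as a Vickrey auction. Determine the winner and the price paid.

Vickrey auction: the highest bidder wins and pays the second-highest bid.
Sorting bids: 71,600,000 (B) > 25,900,000 (D) > 7,650,000 (A) > 1,350,000 (C)
B is highest; pays the second-highest bid, $25,900,000.

B pays $25,900,000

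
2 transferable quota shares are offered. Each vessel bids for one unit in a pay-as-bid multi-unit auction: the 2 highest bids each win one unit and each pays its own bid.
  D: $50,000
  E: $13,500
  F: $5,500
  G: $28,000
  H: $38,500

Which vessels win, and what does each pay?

D $50,000, H $38,500

Sorting: 50,000 (D), 38,500 (H), 28,000 (G), 13,500 (E), …
Winners (2 units): D, H.
Each winner pays its own bid: D $50,000, H $38,500.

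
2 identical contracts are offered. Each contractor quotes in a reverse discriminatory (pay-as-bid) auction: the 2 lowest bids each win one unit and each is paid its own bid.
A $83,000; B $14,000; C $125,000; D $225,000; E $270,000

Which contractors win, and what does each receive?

Bids ranked low→high: 14,000 (B), 83,000 (A), 125,000 (C), 225,000 (D), …
The 2 lowest are B, A.
Each winner is paid its own bid: B $14,000, A $83,000.

B $14,000, A $83,000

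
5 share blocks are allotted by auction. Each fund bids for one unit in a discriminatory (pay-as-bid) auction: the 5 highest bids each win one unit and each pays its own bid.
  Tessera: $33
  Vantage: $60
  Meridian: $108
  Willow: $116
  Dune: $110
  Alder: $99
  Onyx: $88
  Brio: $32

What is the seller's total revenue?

Sorting: 116 (Willow), 110 (Dune), 108 (Meridian), 99 (Alder), 88 (Onyx), 60 (Vantage), 33 (Tessera), …
The 5 highest are Willow, Dune, Meridian, Alder, Onyx.
Total revenue = 116 + 110 + 108 + 99 + 88 = $521.

Total revenue: $521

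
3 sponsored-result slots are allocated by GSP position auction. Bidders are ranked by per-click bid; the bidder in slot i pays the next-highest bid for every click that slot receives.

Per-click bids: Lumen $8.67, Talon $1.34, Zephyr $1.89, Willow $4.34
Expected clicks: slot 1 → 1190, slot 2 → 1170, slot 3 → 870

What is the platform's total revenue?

Ranked by bid: $8.67 (Lumen) > $4.34 (Willow) > $1.89 (Zephyr) > $1.34 (Talon)
Slot 1: Lumen pays $4.34 × 1190 = $5164.60
Slot 2: Willow pays $1.89 × 1170 = $2211.30
Slot 3: Zephyr pays $1.34 × 870 = $1165.80
Total = $8541.70

Total revenue: $8541.70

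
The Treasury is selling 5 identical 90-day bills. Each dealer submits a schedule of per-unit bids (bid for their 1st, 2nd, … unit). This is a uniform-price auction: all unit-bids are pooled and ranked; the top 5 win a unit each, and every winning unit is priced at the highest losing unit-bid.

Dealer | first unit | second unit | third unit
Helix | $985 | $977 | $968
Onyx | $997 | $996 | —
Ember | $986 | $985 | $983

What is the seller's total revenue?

Total revenue: $4,915

Merging the schedules and taking the best 5: 997 (Onyx-1), 996 (Onyx-2), 986 (Ember-1), 985 (Helix-1), 985 (Ember-2)
Highest rejected unit-bid = $983.
Allocation: Ember 2, Helix 1, Onyx 2. Every unit priced at $983.
Revenue = 5 × 983 = $4,915.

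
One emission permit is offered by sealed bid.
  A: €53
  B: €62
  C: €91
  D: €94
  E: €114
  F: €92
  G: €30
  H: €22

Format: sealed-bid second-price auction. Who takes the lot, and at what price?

Sorting bids: 114 (E) > 94 (D) > 92 (F) > 91 (C) > 62 (B) > 53 (A) > …
E wins with the highest bid; price is set by the runner-up at €94.

E pays €94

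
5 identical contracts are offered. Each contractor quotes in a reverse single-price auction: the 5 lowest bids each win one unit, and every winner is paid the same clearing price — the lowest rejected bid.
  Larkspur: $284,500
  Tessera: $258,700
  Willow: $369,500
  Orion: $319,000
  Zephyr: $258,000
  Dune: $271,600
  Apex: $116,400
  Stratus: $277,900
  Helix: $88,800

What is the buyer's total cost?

Total cost: $1,389,500

Bids ranked low→high: 88,800 (Helix), 116,400 (Apex), 258,000 (Zephyr), 258,700 (Tessera), 271,600 (Dune), 277,900 (Stratus), 284,500 (Larkspur), …
Lowest 5: Helix, Apex, Zephyr, Tessera, Dune.
First losing bid is Stratus's $277,900, which sets the uniform price.
Total cost = 5 × $277,900 = $1,389,500.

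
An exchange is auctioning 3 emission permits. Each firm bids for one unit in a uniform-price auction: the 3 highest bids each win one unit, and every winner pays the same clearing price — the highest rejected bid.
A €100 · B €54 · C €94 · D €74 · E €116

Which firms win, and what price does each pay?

Sorting: 116 (E), 100 (A), 94 (C), 74 (D), 54 (B)
The 3 highest are E, A, C.
First losing bid is D's €74, which sets the uniform price.

E, A, C; each pays €74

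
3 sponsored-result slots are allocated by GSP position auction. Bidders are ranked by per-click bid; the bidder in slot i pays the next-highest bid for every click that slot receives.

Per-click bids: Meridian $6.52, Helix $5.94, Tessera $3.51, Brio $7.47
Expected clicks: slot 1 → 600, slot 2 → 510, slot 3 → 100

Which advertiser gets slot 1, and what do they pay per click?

Brio; $6.52 per click

Ranked by bid: $7.47 (Brio) > $6.52 (Meridian) > $5.94 (Helix) > $3.51 (Tessera)
Slot 1 goes to the first-ranked bidder, Brio, who pays the next bid down: $6.52/click.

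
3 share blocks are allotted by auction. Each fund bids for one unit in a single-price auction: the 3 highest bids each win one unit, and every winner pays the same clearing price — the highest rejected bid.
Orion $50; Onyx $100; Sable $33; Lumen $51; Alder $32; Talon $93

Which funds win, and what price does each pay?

Onyx, Talon, Lumen; each pays $50

Sorting: 100 (Onyx), 93 (Talon), 51 (Lumen), 50 (Orion), 33 (Sable), …
The 3 highest are Onyx, Talon, Lumen.
Clearing price = highest rejected bid = $50.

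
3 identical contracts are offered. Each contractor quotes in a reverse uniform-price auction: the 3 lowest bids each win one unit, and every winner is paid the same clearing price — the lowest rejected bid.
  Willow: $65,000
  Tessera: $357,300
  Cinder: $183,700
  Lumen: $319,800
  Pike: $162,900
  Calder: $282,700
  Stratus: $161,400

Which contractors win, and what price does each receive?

Willow, Stratus, Pike; each is paid $183,700

Ordering the bids: 65,000 (Willow), 161,400 (Stratus), 162,900 (Pike), 183,700 (Cinder), 282,700 (Calder), …
Lowest 3: Willow, Stratus, Pike.
Lowest unsuccessful bid: $183,700 → clearing price.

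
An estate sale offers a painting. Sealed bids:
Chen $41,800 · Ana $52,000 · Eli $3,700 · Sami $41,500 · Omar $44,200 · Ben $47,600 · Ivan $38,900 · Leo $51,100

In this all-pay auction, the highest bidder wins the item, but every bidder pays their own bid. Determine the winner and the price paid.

Bids in order: 52,000 (Ana) > 51,100 (Leo) > 47,600 (Ben) > 44,200 (Omar) > 41,800 (Chen) > 41,500 (Sami) > …
Ana wins with the top bid; all bids are sunk regardless.

Ana pays $52,000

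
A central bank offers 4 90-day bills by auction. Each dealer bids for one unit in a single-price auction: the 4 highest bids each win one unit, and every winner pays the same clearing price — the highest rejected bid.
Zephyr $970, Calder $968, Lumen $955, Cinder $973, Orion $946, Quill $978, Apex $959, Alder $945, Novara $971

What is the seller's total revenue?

Bids ranked high→low: 978 (Quill), 973 (Cinder), 971 (Novara), 970 (Zephyr), 968 (Calder), 959 (Apex), …
The 4 highest are Quill, Cinder, Novara, Zephyr.
Highest unsuccessful bid: $968 → clearing price.
Total revenue = 4 × $968 = $3,872.

Total revenue: $3,872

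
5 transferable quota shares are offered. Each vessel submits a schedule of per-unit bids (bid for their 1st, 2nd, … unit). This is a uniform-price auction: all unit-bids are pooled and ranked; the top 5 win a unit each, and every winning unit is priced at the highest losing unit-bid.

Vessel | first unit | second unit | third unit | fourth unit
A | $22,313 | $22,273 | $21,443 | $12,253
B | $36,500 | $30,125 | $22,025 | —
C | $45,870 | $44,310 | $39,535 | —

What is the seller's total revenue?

Merging the schedules and taking the best 5: 45,870 (C-1), 44,310 (C-2), 39,535 (C-3), 36,500 (B-1), 30,125 (B-2)
Highest rejected unit-bid = $22,313.
Allocation: B 2, C 3. Every unit priced at $22,313.
Revenue = 5 × 22,313 = $111,565.

Total revenue: $111,565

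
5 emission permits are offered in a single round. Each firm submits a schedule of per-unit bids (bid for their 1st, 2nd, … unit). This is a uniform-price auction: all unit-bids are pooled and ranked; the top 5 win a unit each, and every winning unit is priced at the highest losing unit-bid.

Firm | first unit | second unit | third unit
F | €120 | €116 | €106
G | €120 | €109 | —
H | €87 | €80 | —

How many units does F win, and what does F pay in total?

F: 3 units, pays €261

Pooled unit-bids ranked (top 5): 120 (F-1), 120 (G-1), 116 (F-2), 109 (G-2), 106 (F-3)
The (k+1)-th unit-bid is €87.
F wins 3 unit(s) at €87 each.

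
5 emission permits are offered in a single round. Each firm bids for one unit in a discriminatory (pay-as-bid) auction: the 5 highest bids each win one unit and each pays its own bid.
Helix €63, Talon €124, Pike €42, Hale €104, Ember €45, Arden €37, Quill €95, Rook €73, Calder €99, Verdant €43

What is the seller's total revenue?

Sorting: 124 (Talon), 104 (Hale), 99 (Calder), 95 (Quill), 73 (Rook), 63 (Helix), 45 (Ember), …
The 5 highest are Talon, Hale, Calder, Quill, Rook.
Total revenue = 124 + 104 + 99 + 95 + 73 = €495.

Total revenue: €495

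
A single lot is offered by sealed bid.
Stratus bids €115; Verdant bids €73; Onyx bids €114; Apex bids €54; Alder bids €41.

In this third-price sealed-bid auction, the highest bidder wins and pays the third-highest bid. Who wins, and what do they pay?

Bids in order: 115 (Stratus) > 114 (Onyx) > 73 (Verdant) > 54 (Apex) > 41 (Alder)
Stratus wins; payment is bid #3 in the ranking = €73.

Stratus pays €73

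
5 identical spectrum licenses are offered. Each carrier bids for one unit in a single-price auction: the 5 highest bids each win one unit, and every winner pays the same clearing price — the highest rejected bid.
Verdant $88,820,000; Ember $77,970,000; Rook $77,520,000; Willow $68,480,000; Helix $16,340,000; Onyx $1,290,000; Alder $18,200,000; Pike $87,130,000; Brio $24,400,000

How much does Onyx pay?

Onyx pays $0

Ordering the bids: 88,820,000 (Verdant), 87,130,000 (Pike), 77,970,000 (Ember), 77,520,000 (Rook), 68,480,000 (Willow), 24,400,000 (Brio), 18,200,000 (Alder), …
Winners (5 units): Verdant, Pike, Ember, Rook, Willow.
Clearing price = highest rejected bid = $24,400,000.
Onyx does not win → pays $0.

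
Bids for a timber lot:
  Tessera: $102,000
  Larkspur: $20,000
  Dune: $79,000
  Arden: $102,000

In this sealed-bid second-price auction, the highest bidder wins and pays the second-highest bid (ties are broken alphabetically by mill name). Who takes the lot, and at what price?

Rule: the highest bidder wins and pays the second-highest bid.
Bids ranked: 102,000 (Arden) > 102,000 (Tessera) > 79,000 (Dune) > 20,000 (Larkspur)
Arden and Tessera tie at $102,000; tie-break gives it to Arden.
Arden is highest; pays the second-highest bid, $102,000.

Arden pays $102,000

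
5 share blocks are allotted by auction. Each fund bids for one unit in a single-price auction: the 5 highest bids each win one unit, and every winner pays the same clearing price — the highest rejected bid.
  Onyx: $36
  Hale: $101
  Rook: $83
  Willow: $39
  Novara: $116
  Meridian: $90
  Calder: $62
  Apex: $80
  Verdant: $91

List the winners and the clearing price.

Sorting: 116 (Novara), 101 (Hale), 91 (Verdant), 90 (Meridian), 83 (Rook), 80 (Apex), 62 (Calder), …
Winners (5 units): Novara, Hale, Verdant, Meridian, Rook.
First losing bid is Apex's $80, which sets the uniform price.

Novara, Hale, Verdant, Meridian, Rook; each pays $80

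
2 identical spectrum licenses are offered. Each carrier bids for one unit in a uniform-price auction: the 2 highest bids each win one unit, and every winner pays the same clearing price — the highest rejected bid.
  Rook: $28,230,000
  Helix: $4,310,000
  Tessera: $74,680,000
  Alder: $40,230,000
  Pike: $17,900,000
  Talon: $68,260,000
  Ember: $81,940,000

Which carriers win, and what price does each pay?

Ember, Tessera; each pays $68,260,000

Ordering the bids: 81,940,000 (Ember), 74,680,000 (Tessera), 68,260,000 (Talon), 40,230,000 (Alder), …
The 2 highest are Ember, Tessera.
Clearing price = highest rejected bid = $68,260,000.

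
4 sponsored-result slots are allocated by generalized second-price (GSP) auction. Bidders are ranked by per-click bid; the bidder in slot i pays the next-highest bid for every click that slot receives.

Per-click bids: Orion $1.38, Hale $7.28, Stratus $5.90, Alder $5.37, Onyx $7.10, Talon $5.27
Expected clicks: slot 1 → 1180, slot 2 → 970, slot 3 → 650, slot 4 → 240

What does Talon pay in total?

Talon pays $0.00

Sorting advertisers: $7.28 (Hale) > $7.10 (Onyx) > $5.90 (Stratus) > $5.37 (Alder) > $5.27 (Talon) > …
Talon ranks below slot 4 → no slot, pays nothing.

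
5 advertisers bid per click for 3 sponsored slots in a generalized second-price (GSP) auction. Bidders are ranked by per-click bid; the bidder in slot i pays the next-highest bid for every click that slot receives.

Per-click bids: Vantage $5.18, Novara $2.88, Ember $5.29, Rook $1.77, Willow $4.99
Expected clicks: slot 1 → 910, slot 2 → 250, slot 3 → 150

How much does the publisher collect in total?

Total revenue: $6393.30

Ranked by bid: $5.29 (Ember) > $5.18 (Vantage) > $4.99 (Willow) > $2.88 (Novara) > …
Slot 1: Ember pays $5.18 × 910 = $4713.80
Slot 2: Vantage pays $4.99 × 250 = $1247.50
Slot 3: Willow pays $2.88 × 150 = $432.00
Total = $6393.30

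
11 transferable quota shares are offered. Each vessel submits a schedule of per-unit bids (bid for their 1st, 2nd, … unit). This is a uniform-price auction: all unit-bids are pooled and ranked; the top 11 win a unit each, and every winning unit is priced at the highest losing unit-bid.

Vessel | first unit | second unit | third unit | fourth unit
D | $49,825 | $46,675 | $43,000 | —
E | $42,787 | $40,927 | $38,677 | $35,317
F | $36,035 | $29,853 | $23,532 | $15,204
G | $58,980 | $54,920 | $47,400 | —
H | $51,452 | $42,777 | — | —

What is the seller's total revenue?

Merging the schedules and taking the best 11: 58,980 (G-1), 54,920 (G-2), 51,452 (H-1), 49,825 (D-1), 47,400 (G-3), 46,675 (D-2), 43,000 (D-3), 42,787 (E-1), 42,777 (H-2), 40,927 (E-2), 38,677 (E-3)
Highest rejected unit-bid = $36,035.
Allocation: D 3, E 3, G 3, H 2. Every unit priced at $36,035.
Revenue = 11 × 36,035 = $396,385.

Total revenue: $396,385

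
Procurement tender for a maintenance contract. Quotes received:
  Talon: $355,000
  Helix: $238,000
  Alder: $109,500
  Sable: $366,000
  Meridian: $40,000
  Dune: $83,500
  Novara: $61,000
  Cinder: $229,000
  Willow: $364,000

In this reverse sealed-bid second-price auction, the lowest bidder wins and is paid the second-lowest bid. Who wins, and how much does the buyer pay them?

Sorting bids: 40,000 (Meridian) < 61,000 (Novara) < 83,500 (Dune) < 109,500 (Alder) < 229,000 (Cinder) < 238,000 (Helix) < …
Meridian is lowest; is paid the second-lowest bid, $61,000.

Meridian is paid $61,000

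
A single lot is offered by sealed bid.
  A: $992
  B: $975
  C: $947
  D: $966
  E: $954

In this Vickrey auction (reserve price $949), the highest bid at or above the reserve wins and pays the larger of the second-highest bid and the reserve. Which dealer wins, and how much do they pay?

A pays $975

Rule: the highest bid at or above the reserve wins and pays the larger of the second-highest bid and the reserve.
Bids in order: 992 (A) > 975 (B) > 966 (D) > 954 (E) > 947 (C)
Highest eligible bid: A at $992.
max(second-highest $975, reserve $949) = $975; the reserve does not bind.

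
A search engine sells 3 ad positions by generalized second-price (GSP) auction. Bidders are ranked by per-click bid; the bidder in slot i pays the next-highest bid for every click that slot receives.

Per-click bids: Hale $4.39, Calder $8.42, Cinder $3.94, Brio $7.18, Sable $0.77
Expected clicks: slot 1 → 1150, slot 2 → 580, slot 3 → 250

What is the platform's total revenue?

Per-click bids in order: $8.42 (Calder) > $7.18 (Brio) > $4.39 (Hale) > $3.94 (Cinder) > …
Slot 1: Calder pays $7.18 × 1150 = $8257.00
Slot 2: Brio pays $4.39 × 580 = $2546.20
Slot 3: Hale pays $3.94 × 250 = $985.00
Total = $11788.20

Total revenue: $11788.20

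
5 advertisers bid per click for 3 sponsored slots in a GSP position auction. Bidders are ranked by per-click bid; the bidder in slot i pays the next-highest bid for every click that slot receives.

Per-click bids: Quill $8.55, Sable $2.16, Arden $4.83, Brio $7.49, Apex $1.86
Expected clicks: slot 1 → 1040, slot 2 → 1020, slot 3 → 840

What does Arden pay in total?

Per-click bids in order: $8.55 (Quill) > $7.49 (Brio) > $4.83 (Arden) > $2.16 (Sable) > …
Arden holds slot 3 → pays next bid $2.16 × 840 clicks = $1814.40.

Arden pays $1814.40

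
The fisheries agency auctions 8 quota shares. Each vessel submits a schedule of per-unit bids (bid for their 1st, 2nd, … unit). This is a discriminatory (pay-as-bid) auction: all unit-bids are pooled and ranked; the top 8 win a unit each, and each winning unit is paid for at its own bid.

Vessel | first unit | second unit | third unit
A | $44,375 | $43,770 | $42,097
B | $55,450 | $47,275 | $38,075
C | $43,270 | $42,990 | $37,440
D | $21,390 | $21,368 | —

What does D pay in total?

Pooled unit-bids ranked (top 8): 55,450 (B-1), 47,275 (B-2), 44,375 (A-1), 43,770 (A-2), 43,270 (C-1), 42,990 (C-2), 42,097 (A-3), 38,075 (B-3)
Next rejected bid: $37,440 (not a price — pay-as-bid).
D wins no units.

D pays $0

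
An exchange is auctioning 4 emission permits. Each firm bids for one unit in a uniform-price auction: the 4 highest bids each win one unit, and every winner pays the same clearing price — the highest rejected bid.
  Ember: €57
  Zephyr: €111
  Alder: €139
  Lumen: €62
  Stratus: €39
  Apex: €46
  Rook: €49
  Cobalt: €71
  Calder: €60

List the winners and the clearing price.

Ordering the bids: 139 (Alder), 111 (Zephyr), 71 (Cobalt), 62 (Lumen), 60 (Calder), 57 (Ember), …
The 4 highest are Alder, Zephyr, Cobalt, Lumen.
Clearing price = highest rejected bid = €60.

Alder, Zephyr, Cobalt, Lumen; each pays €60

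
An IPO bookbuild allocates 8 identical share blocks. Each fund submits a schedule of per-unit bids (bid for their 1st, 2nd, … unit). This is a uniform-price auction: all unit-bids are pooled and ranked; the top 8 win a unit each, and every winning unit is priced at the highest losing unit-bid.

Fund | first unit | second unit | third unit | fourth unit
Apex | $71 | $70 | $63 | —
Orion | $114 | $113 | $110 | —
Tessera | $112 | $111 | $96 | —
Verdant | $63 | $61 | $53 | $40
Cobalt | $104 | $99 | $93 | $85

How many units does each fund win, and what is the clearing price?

Cobalt 2, Orion 3, Tessera 3; clearing price $93

Merging the schedules and taking the best 8: 114 (Orion-1), 113 (Orion-2), 112 (Tessera-1), 111 (Tessera-2), 110 (Orion-3), 104 (Cobalt-1), 99 (Cobalt-2), 96 (Tessera-3)
The (k+1)-th unit-bid is $93.
Allocation: Cobalt 2, Orion 3, Tessera 3.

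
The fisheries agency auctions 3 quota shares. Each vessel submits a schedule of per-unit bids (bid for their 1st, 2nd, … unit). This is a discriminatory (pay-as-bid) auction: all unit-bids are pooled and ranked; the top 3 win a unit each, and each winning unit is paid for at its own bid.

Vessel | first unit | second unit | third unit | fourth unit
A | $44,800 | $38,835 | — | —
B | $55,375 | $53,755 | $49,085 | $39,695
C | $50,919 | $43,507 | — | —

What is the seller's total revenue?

Pooled unit-bids ranked (top 3): 55,375 (B-1), 53,755 (B-2), 50,919 (C-1)
Next rejected bid: $49,085 (not a price — pay-as-bid).
Each winning unit pays its own bid.
Revenue = 55,375 + 53,755 + 50,919 = $160,049.

Total revenue: $160,049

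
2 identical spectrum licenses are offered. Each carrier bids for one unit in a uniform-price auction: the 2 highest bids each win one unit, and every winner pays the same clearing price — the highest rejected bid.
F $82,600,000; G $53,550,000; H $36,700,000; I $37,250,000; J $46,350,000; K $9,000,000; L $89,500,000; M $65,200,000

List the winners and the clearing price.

Ordering the bids: 89,500,000 (L), 82,600,000 (F), 65,200,000 (M), 53,550,000 (G), …
Winners (2 units): L, F.
First losing bid is M's $65,200,000, which sets the uniform price.

L, F; each pays $65,200,000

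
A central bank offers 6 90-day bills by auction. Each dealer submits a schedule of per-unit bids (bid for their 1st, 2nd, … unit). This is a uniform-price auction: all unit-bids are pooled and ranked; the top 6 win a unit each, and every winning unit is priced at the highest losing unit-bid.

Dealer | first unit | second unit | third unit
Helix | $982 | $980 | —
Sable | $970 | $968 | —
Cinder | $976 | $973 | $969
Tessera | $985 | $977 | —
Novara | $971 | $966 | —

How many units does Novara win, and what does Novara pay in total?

Pooled unit-bids ranked (top 6): 985 (Tessera-1), 982 (Helix-1), 980 (Helix-2), 977 (Tessera-2), 976 (Cinder-1), 973 (Cinder-2)
Highest rejected unit-bid = $971.
Novara wins 0 unit(s) at $971 each.

Novara: 0 units, pays $0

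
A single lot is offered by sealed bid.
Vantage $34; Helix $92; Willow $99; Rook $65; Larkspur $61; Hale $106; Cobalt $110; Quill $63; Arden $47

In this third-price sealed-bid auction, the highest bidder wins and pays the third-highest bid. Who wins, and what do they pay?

Cobalt pays $99

Bids ranked: 110 (Cobalt) > 106 (Hale) > 99 (Willow) > 92 (Helix) > 65 (Rook) > 63 (Quill) > …
Cobalt wins; payment is bid #3 in the ranking = $99.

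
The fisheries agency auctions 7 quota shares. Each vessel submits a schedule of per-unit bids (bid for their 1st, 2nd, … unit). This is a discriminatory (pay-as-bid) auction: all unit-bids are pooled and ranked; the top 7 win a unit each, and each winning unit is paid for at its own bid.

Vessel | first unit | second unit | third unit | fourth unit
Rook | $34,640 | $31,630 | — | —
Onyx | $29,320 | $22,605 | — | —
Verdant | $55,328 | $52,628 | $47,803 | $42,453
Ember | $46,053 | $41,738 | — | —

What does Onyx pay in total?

Pooled unit-bids ranked (top 7): 55,328 (Verdant-1), 52,628 (Verdant-2), 47,803 (Verdant-3), 46,053 (Ember-1), 42,453 (Verdant-4), 41,738 (Ember-2), 34,640 (Rook-1)
Next rejected bid: $31,630 (not a price — pay-as-bid).
Onyx wins no units.

Onyx pays $0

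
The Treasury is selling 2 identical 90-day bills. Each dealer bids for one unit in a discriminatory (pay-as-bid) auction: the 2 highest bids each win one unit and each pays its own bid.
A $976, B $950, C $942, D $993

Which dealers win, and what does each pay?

D $993, A $976

Bids ranked high→low: 993 (D), 976 (A), 950 (B), 942 (C)
Winners (2 units): D, A.
Each winner pays its own bid: D $993, A $976.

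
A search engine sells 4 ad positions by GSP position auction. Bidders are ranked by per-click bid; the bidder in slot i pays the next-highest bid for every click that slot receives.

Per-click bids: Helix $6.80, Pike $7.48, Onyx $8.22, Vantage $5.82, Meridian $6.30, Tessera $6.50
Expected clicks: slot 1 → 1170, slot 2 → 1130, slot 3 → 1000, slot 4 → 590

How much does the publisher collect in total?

Total revenue: $26652.60

Ranked by bid: $8.22 (Onyx) > $7.48 (Pike) > $6.80 (Helix) > $6.50 (Tessera) > $6.30 (Meridian) > …
Slot 1: Onyx pays $7.48 × 1170 = $8751.60
Slot 2: Pike pays $6.80 × 1130 = $7684.00
Slot 3: Helix pays $6.50 × 1000 = $6500.00
Slot 4: Tessera pays $6.30 × 590 = $3717.00
Total = $26652.60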